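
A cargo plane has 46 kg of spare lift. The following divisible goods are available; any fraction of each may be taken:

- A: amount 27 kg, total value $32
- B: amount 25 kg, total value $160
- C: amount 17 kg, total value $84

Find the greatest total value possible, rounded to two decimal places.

Take in order of value per unit:
- B (160/25 per unit): all 25 → value 160, running total 160.00
- C (84/17 per unit): all 17 → value 84, running total 244.00
- A (32/27 per unit): 4 of 27 → value 4×32/27 = 4.7407, running total 248.74
Total 248.74.

248.74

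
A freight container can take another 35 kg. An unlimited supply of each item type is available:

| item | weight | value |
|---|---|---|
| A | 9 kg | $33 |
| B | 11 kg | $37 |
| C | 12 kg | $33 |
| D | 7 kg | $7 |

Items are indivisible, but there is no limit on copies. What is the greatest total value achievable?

Best value-per-unit is A at 33/9; filling with it alone gives 3×33 = 99.
Optimal mix: 3×B → weight 33, value 111.

$111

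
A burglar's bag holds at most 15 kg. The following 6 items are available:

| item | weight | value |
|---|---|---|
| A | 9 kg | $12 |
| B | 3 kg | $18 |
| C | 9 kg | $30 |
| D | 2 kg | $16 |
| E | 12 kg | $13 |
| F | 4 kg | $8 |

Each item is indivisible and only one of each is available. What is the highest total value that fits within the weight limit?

Check high-value combinations within 15 kg:
- B+C+D: weight 3+9+2=14, value 18+30+16=64
- C+D+F: weight 9+2+4=15, value 30+16+8=54
- B+C: weight 3+9=12, value 18+30=48
- C+D: weight 9+2=11, value 30+16=46
- A+B+D: weight 9+3+2=14, value 12+18+16=46
Best: $64.

$64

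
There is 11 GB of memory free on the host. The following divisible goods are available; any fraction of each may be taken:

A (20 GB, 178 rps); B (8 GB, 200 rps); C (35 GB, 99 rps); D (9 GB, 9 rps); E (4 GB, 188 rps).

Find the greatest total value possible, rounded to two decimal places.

Take in order of value per unit:
- E (188/4 per unit): all 4 → value 188, running total 188.00
- B (200/8 per unit): 7 of 8 → value 7×200/8 = 175.0000, running total 363.00
Total 363.00.

363.00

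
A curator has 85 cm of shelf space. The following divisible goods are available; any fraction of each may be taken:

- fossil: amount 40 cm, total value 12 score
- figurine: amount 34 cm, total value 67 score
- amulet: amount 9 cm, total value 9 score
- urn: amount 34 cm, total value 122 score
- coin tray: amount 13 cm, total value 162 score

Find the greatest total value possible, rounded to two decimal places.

355.00

Take in order of value per unit:
- coin tray (162/13 per unit): all 13 → value 162, running total 162.00
- urn (122/34 per unit): all 34 → value 122, running total 284.00
- figurine (67/34 per unit): all 34 → value 67, running total 351.00
- amulet (9/9 per unit): 4 of 9 → value 4×9/9 = 4.0000, running total 355.00
Total 355.00.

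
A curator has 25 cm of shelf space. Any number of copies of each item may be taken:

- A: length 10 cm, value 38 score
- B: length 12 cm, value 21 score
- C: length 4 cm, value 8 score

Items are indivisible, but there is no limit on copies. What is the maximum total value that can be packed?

Best value-per-unit is A at 38/10; filling with it alone gives 2×38 = 76.
Optimal mix: 2×A + 1×C → length 24, value 84.

84 score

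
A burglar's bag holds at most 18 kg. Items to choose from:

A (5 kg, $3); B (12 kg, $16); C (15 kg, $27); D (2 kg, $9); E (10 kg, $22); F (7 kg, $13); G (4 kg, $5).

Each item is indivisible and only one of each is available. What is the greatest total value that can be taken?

This is a 0/1 knapsack; check combinations near the capacity.
- D+E+G: weight 2+10+4=16, value 9+22+5=36
- C+D: weight 15+2=17, value 27+9=36
- E+F: weight 10+7=17, value 22+13=35
Best: $36.

$36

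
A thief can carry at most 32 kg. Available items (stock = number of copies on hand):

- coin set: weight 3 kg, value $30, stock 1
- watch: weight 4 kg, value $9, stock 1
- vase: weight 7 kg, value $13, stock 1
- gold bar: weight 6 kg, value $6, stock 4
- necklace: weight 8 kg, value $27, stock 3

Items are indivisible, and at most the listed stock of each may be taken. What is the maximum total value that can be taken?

$120

Best selections within weight 32 and stock limits:
- 1×coin set + 1×watch + 3×necklace: weight 31, value 120
- 1×coin set + 3×necklace: weight 27, value 111
Best: $120.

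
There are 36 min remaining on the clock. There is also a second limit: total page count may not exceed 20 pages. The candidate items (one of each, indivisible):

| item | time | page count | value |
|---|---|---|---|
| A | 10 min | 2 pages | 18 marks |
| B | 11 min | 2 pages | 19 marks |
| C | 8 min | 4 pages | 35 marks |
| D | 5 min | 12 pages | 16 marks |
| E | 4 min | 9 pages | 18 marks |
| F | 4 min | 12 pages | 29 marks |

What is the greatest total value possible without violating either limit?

Feasible sets respecting both limits:
- A+B+C+F: time 33, page count 20, value 101
- A+B+C+E: time 33, page count 17, value 90
- A+B+C+D: time 34, page count 20, value 88
Best: 101 marks.

101 marks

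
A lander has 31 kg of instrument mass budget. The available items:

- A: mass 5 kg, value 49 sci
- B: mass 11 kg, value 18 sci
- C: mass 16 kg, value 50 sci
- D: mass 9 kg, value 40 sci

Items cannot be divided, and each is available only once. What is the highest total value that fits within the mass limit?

139 sci

Check high-value combinations within 31 kg:
- A+C+D: mass 5+16+9=30, value 49+50+40=139
- A+B+D: mass 5+11+9=25, value 49+18+40=107
- A+C: mass 5+16=21, value 49+50=99
- C+D: mass 16+9=25, value 50+40=90
- A+D: mass 5+9=14, value 49+40=89
Best: 139 sci.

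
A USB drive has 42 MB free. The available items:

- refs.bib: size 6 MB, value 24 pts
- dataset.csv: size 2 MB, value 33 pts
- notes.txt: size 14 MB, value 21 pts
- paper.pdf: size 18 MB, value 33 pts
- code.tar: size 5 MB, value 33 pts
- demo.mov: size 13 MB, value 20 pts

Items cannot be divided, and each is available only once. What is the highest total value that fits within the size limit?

Check high-value combinations within 42 MB:
- refs.bib+dataset.csv+notes.txt+code.tar+demo.mov: size 6+2+14+5+13=40, value 24+33+21+33+20=131
- refs.bib+dataset.csv+paper.pdf+code.tar: size 6+2+18+5=31, value 24+33+33+33=123
- dataset.csv+notes.txt+paper.pdf+code.tar: size 2+14+18+5=39, value 33+21+33+33=120
Best: 131 pts.

131 pts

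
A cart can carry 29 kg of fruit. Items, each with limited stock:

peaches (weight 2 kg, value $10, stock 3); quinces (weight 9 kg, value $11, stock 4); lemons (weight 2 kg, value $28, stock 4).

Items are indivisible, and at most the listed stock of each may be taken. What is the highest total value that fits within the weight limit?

Top feasible selections:
- 3×peaches + 1×quinces + 4×lemons: weight 23, value 153
- 1×peaches + 2×quinces + 4×lemons: weight 28, value 144
Best: $153.

$153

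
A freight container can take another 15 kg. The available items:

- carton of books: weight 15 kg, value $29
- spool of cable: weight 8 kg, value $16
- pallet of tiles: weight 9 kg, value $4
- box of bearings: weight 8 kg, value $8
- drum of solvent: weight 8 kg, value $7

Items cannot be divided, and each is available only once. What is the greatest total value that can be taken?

$29

Check high-value combinations within 15 kg:
- carton of books: weight 15, value 29
- spool of cable: weight 8, value 16
- box of bearings: weight 8, value 8
Best: $29.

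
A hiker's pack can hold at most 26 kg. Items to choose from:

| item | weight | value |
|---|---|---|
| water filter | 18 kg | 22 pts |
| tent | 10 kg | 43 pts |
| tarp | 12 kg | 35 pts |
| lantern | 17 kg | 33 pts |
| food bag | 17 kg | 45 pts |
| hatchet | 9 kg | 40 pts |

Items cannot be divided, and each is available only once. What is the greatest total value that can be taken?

This is a 0/1 knapsack; check combinations near the capacity.
- food bag+hatchet: weight 17+9=26, value 45+40=85
- tent+hatchet: weight 10+9=19, value 43+40=83
- tent+tarp: weight 10+12=22, value 43+35=78
Best: 85 pts.

85 pts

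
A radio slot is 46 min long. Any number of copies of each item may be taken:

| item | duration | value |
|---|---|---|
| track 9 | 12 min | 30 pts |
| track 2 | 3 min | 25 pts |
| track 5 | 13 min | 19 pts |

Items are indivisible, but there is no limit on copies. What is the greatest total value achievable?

Best value-per-unit is track 2 at 25/3, and filling with it alone uses duration 15×3=45. No mix of the others beats 15×25 = 375.

375 pts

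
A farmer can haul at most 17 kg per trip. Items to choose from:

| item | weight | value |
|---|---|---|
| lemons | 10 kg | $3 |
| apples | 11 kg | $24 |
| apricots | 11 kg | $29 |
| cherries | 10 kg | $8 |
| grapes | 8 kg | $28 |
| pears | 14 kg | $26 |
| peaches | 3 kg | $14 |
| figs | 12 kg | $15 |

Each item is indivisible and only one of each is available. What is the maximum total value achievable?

$43

Check high-value combinations within 17 kg:
- apricots+peaches: weight 11+3=14, value 29+14=43
- grapes+peaches: weight 8+3=11, value 28+14=42
- pears+peaches: weight 14+3=17, value 26+14=40
- apples+peaches: weight 11+3=14, value 24+14=38
- apricots: weight 11, value 29
Best: $43.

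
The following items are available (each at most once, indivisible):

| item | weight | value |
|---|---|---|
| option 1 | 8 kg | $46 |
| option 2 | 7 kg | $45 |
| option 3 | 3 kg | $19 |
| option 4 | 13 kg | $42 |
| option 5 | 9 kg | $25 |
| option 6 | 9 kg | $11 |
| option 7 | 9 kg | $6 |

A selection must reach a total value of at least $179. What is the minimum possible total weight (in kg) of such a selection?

Subsets with value ≥ 179, sorted by total weight:
- option 1+option 2+option 3+option 4+option 5+option 6: weight 49, value 188
- option 1+option 2+option 3+option 4+option 5+option 7: weight 49, value 183
Minimum weight: 49 kg.

49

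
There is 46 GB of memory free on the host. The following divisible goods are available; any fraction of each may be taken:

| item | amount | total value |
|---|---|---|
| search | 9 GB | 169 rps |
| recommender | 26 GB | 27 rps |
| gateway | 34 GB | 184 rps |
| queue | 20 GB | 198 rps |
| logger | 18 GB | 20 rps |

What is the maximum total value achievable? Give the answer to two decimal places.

459.00

Take in order of value per unit:
- search (169/9 per unit): all 9 → value 169, running total 169.00
- queue (198/20 per unit): all 20 → value 198, running total 367.00
- gateway (184/34 per unit): 17 of 34 → value 17×184/34 = 92.0000, running total 459.00
Total 459.00.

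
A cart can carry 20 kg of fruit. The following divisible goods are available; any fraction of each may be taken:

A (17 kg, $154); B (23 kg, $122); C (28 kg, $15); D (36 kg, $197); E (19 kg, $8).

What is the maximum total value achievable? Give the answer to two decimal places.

Take in order of value per unit:
- A (154/17 per unit): all 17 → value 154, running total 154.00
- D (197/36 per unit): 3 of 36 → value 3×197/36 = 16.4167, running total 170.42
Total 170.42.

170.42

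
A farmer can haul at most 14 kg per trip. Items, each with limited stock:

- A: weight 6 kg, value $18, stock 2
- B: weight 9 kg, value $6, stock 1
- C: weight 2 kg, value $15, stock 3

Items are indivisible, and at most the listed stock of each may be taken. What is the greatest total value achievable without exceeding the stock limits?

$63

Best selections within weight 14 and stock limits:
- 1×A + 3×C: weight 12, value 63
- 2×A + 1×C: weight 14, value 51
Best: $63.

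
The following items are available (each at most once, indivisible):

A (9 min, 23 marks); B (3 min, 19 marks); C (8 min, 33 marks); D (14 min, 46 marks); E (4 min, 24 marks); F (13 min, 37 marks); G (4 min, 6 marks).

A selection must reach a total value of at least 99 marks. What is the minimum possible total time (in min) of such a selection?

Subsets with value ≥ 99, sorted by total time:
- A+B+C+E: time 24, value 99
- C+D+E: time 26, value 103
- B+C+E+F: time 28, value 113
- A+B+C+E+G: time 28, value 105
Minimum time: 24 min.

24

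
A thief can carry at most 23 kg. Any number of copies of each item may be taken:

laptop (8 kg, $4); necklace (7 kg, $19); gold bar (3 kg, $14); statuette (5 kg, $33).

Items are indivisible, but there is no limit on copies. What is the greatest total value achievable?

$146

Best value-per-unit is statuette at 33/5; filling with it alone gives 4×33 = 132.
Optimal mix: 1×gold bar + 4×statuette → weight 23, value 146.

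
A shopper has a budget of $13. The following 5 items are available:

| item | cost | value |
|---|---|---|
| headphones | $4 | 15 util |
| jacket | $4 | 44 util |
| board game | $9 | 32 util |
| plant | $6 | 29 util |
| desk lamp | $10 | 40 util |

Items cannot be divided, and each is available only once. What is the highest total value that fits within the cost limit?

76 util

Check high-value combinations within $13:
- jacket+board game: cost 4+9=13, value 44+32=76
- jacket+plant: cost 4+6=10, value 44+29=73
- headphones+jacket: cost 4+4=8, value 15+44=59
- headphones+board game: cost 4+9=13, value 15+32=47
- jacket: cost 4, value 44
Best: 76 util.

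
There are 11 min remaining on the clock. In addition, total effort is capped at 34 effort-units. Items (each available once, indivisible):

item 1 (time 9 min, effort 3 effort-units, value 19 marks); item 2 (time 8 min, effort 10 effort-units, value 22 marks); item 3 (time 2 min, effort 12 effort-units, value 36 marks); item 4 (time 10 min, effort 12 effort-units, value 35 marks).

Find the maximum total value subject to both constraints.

Feasible sets respecting both limits:
- item 2+item 3: time 10, effort 22, value 58
- item 1+item 3: time 11, effort 15, value 55
- item 3: time 2, effort 12, value 36
Best: 58 marks.

58 marks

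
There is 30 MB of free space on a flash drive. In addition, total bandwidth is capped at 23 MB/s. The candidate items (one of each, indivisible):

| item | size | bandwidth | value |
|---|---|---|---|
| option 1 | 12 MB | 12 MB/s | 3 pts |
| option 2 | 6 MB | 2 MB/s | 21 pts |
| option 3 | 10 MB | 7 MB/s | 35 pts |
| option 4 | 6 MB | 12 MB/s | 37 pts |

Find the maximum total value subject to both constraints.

Feasible sets respecting both limits:
- option 2+option 3+option 4: size 22, bandwidth 21, value 93
- option 3+option 4: size 16, bandwidth 19, value 72
- option 1+option 2+option 3: size 28, bandwidth 21, value 59
Best: 93 pts.

93 pts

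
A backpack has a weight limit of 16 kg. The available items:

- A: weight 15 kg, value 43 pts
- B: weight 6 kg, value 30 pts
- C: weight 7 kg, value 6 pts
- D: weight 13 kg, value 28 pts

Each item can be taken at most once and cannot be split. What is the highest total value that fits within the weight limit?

43 pts

Check high-value combinations within 16 kg:
- A: weight 15, value 43
- B+C: weight 6+7=13, value 30+6=36
- B: weight 6, value 30
- D: weight 13, value 28
- C: weight 7, value 6
Best: 43 pts.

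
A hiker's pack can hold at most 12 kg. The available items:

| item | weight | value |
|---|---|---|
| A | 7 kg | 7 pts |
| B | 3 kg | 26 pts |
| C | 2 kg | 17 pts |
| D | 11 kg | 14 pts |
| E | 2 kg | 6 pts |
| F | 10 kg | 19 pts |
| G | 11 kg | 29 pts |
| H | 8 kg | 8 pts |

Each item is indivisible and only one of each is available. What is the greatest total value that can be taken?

Check high-value combinations within 12 kg:
- A+B+C: weight 7+3+2=12, value 7+26+17=50
- B+C+E: weight 3+2+2=7, value 26+17+6=49
- B+C: weight 3+2=5, value 26+17=43
- A+B+E: weight 7+3+2=12, value 7+26+6=39
Best: 50 pts.

50 pts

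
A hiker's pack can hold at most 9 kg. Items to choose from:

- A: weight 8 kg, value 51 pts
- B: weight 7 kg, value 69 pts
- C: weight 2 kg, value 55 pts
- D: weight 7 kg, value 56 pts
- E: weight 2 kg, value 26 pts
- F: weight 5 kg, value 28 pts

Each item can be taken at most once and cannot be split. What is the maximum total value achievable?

Check high-value combinations within 9 kg:
- B+C: weight 7+2=9, value 69+55=124
- C+D: weight 2+7=9, value 55+56=111
- C+E+F: weight 2+2+5=9, value 55+26+28=109
Best: 124 pts.

124 pts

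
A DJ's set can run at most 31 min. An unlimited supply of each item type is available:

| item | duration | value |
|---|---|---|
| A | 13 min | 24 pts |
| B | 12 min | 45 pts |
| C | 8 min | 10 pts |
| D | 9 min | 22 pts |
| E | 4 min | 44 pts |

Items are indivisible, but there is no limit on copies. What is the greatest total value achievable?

308 pts

Best value-per-unit is E at 44/4, and filling with it alone uses duration 7×4=28. No mix of the others beats 7×44 = 308.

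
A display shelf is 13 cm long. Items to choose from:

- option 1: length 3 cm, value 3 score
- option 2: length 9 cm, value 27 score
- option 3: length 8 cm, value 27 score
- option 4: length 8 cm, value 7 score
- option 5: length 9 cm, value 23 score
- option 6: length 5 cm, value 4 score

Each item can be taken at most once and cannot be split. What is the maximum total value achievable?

31 score

This is a 0/1 knapsack; check combinations near the capacity.
- option 3+option 6: length 8+5=13, value 27+4=31
- option 1+option 3: length 3+8=11, value 3+27=30
- option 1+option 2: length 3+9=12, value 3+27=30
Best: 31 score.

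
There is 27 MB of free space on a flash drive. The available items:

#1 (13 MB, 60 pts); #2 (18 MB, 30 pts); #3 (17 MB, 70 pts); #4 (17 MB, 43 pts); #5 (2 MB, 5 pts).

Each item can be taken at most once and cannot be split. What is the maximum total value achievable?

Check high-value combinations within 27 MB:
- #3+#5: size 17+2=19, value 70+5=75
- #3: size 17, value 70
- #1+#5: size 13+2=15, value 60+5=65
Best: 75 pts.

75 pts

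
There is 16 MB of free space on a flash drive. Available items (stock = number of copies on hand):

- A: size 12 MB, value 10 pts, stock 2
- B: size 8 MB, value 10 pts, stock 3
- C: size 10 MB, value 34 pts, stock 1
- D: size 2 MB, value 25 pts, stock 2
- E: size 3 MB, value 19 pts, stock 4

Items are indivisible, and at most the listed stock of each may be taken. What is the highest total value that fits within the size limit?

Best selections within size 16 and stock limits:
- 2×D + 4×E: size 16, value 126
- 2×D + 3×E: size 13, value 107
- 1×D + 4×E: size 14, value 101
- 2×D + 2×E: size 10, value 88
Best: 126 pts.

126 pts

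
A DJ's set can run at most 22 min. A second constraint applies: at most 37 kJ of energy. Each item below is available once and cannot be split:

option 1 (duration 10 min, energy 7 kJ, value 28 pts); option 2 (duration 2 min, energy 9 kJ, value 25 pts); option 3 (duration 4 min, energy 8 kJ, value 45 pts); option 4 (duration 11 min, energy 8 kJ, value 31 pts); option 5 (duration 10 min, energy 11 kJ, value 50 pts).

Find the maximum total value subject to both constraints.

Feasible sets respecting both limits:
- option 2+option 3+option 5: duration 16, energy 28, value 120
- option 1+option 2+option 5: duration 22, energy 27, value 103
- option 2+option 3+option 4: duration 17, energy 25, value 101
- option 1+option 2+option 3: duration 16, energy 24, value 98
Best: 120 pts.

120 pts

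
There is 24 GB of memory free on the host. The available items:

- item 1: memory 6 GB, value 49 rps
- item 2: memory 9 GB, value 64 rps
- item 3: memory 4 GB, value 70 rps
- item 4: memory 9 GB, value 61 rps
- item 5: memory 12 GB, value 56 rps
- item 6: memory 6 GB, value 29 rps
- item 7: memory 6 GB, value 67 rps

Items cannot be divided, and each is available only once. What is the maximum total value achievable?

215 rps

Check high-value combinations within 24 GB:
- item 1+item 3+item 6+item 7: memory 6+4+6+6=22, value 49+70+29+67=215
- item 2+item 3+item 7: memory 9+4+6=19, value 64+70+67=201
- item 3+item 4+item 7: memory 4+9+6=19, value 70+61+67=198
- item 2+item 3+item 4: memory 9+4+9=22, value 64+70+61=195
- item 3+item 5+item 7: memory 4+12+6=22, value 70+56+67=193
Best: 215 rps.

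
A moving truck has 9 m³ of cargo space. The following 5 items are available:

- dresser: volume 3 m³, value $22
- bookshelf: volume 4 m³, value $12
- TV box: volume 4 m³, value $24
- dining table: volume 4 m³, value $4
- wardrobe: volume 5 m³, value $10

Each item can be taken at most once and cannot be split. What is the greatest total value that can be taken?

This is a 0/1 knapsack; check combinations near the capacity.
- dresser+TV box: volume 3+4=7, value 22+24=46
- bookshelf+TV box: volume 4+4=8, value 12+24=36
- dresser+bookshelf: volume 3+4=7, value 22+12=34
- TV box+wardrobe: volume 4+5=9, value 24+10=34
Best: $46.

$46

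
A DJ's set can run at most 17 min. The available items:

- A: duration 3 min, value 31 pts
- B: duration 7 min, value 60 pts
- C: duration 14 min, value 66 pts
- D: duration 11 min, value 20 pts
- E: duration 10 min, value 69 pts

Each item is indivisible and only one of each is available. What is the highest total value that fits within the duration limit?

129 pts

Check high-value combinations within 17 min:
- B+E: duration 7+10=17, value 60+69=129
- A+E: duration 3+10=13, value 31+69=100
- A+C: duration 3+14=17, value 31+66=97
- A+B: duration 3+7=10, value 31+60=91
Best: 129 pts.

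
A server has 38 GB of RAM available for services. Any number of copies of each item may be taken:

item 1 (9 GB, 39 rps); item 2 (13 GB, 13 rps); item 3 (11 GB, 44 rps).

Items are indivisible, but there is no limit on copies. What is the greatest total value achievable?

161 rps

Best value-per-unit is item 1 at 39/9; filling with it alone gives 4×39 = 156.
Optimal mix: 3×item 1 + 1×item 3 → memory 38, value 161.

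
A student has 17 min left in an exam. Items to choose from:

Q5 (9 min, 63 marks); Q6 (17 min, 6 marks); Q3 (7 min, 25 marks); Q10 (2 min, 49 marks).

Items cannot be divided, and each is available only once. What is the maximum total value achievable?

112 marks

Check high-value combinations within 17 min:
- Q5+Q10: time 9+2=11, value 63+49=112
- Q5+Q3: time 9+7=16, value 63+25=88
- Q3+Q10: time 7+2=9, value 25+49=74
- Q5: time 9, value 63
Best: 112 marks.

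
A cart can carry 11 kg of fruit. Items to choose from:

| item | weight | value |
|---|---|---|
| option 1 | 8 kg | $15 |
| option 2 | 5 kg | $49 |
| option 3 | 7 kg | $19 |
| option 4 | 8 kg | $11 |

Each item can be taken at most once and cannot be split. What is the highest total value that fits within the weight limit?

Check high-value combinations within 11 kg:
- option 2: weight 5, value 49
- option 3: weight 7, value 19
- option 1: weight 8, value 15
- option 4: weight 8, value 11
Best: $49.

$49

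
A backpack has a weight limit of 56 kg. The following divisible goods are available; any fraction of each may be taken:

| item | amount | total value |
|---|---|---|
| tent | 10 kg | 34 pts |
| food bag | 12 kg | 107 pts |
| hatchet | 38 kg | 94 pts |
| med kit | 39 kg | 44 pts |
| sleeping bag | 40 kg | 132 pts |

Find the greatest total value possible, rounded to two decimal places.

Take in order of value per unit:
- food bag (107/12 per unit): all 12 → value 107, running total 107.00
- tent (34/10 per unit): all 10 → value 34, running total 141.00
- sleeping bag (132/40 per unit): 34 of 40 → value 34×132/40 = 112.2000, running total 253.20
Total 253.20.

253.20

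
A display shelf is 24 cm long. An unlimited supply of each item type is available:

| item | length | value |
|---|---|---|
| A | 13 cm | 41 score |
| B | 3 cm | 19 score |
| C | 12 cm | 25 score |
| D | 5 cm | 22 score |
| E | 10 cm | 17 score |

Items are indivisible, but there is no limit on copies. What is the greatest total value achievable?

Best value-per-unit is B at 19/3, and filling with it alone uses length 8×3=24. No mix of the others beats 8×19 = 152.

152 score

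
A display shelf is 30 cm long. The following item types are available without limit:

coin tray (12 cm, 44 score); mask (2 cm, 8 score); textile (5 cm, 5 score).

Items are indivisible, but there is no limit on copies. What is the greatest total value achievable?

Best value-per-unit is mask at 8/2, and filling with it alone uses length 15×2=30. No mix of the others beats 15×8 = 120.

120 score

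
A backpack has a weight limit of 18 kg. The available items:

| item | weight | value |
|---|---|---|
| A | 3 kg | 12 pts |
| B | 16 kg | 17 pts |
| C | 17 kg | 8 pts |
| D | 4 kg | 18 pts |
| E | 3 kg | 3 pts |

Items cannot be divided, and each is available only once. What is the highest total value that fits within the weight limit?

33 pts

Check high-value combinations within 18 kg:
- A+D+E: weight 3+4+3=10, value 12+18+3=33
- A+D: weight 3+4=7, value 12+18=30
- D+E: weight 4+3=7, value 18+3=21
- D: weight 4, value 18
Best: 33 pts.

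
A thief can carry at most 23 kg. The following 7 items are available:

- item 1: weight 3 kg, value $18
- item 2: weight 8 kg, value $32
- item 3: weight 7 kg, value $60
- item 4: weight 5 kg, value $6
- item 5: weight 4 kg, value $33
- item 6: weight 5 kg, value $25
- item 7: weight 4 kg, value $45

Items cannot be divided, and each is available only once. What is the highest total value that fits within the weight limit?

Check high-value combinations within 23 kg:
- item 1+item 3+item 5+item 6+item 7: weight 3+7+4+5+4=23, value 18+60+33+25+45=181
- item 2+item 3+item 5+item 7: weight 8+7+4+4=23, value 32+60+33+45=170
- item 3+item 5+item 6+item 7: weight 7+4+5+4=20, value 60+33+25+45=163
Best: $181.

$181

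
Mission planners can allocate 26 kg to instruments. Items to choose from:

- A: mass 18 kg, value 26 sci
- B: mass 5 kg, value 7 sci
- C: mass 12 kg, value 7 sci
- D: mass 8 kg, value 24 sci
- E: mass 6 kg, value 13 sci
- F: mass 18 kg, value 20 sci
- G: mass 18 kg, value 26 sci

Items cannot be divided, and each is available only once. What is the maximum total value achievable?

50 sci

This is a 0/1 knapsack; check combinations near the capacity.
- A+D: mass 18+8=26, value 26+24=50
- D+G: mass 8+18=26, value 24+26=50
- B+D+E: mass 5+8+6=19, value 7+24+13=44
Best: 50 sci.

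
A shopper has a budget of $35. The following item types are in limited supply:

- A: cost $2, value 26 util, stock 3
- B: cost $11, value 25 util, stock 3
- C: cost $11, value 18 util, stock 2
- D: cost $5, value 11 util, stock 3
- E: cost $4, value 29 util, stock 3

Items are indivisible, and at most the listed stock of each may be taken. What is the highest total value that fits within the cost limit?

Best selections within cost 35 and stock limits:
- 3×A + 1×B + 1×D + 3×E: cost 34, value 201
- 3×A + 3×D + 3×E: cost 33, value 198
- 3×A + 1×C + 1×D + 3×E: cost 34, value 194
Best: 201 util.

201 util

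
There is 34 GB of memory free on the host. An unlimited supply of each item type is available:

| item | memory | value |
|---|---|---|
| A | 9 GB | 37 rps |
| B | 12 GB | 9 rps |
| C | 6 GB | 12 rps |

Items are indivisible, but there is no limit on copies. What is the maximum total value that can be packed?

Best value-per-unit is A at 37/9; filling with it alone gives 3×37 = 111.
Optimal mix: 3×A + 1×C → memory 33, value 123.

123 rps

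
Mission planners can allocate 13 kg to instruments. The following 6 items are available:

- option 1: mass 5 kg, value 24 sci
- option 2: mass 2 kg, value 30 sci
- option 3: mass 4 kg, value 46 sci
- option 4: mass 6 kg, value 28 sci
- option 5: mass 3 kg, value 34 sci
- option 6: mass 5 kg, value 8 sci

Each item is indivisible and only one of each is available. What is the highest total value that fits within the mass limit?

This is a 0/1 knapsack; check combinations near the capacity.
- option 2+option 3+option 5: mass 2+4+3=9, value 30+46+34=110
- option 3+option 4+option 5: mass 4+6+3=13, value 46+28+34=108
- option 2+option 3+option 4: mass 2+4+6=12, value 30+46+28=104
Best: 110 sci.

110 sci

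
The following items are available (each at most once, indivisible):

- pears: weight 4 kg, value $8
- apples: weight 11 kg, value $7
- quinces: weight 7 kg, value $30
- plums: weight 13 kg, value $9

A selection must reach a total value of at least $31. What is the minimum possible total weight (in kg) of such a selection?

11

Subsets with value ≥ 31, sorted by total weight:
- pears+quinces: weight 11, value 38
- apples+quinces: weight 18, value 37
- quinces+plums: weight 20, value 39
- pears+apples+quinces: weight 22, value 45
Minimum weight: 11 kg.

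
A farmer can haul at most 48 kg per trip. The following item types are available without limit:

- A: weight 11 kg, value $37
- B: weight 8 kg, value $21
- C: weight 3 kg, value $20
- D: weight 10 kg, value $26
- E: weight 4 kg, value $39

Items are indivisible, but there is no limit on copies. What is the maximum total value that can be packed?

$468

Best value-per-unit is E at 39/4, and filling with it alone uses weight 12×4=48. No mix of the others beats 12×39 = 468.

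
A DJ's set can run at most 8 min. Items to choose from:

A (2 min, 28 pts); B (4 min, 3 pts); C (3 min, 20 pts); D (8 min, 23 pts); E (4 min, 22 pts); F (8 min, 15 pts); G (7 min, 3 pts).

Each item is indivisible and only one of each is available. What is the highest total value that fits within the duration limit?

50 pts

Check high-value combinations within 8 min:
- A+E: duration 2+4=6, value 28+22=50
- A+C: duration 2+3=5, value 28+20=48
- C+E: duration 3+4=7, value 20+22=42
Best: 50 pts.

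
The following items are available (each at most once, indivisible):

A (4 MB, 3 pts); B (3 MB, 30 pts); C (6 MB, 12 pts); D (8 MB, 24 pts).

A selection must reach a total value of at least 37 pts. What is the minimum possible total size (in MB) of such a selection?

9

Subsets with value ≥ 37, sorted by total size:
- B+C: size 9, value 42
- B+D: size 11, value 54
- A+B+C: size 13, value 45
- A+B+D: size 15, value 57
Minimum size: 9 MB.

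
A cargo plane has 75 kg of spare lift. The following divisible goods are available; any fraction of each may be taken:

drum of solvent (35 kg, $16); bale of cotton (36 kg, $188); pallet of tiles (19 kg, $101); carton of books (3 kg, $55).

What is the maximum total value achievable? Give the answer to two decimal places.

351.77

Take in order of value per unit:
- carton of books (55/3 per unit): all 3 → value 55, running total 55.00
- pallet of tiles (101/19 per unit): all 19 → value 101, running total 156.00
- bale of cotton (188/36 per unit): all 36 → value 188, running total 344.00
- drum of solvent (16/35 per unit): 17 of 35 → value 17×16/35 = 7.7714, running total 351.77
Total 351.77.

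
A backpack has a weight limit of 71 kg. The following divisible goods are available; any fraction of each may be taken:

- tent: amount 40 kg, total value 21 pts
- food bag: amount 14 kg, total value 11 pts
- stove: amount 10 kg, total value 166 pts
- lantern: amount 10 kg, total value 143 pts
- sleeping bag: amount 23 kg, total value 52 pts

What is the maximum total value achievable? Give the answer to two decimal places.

Take in order of value per unit:
- stove (166/10 per unit): all 10 → value 166, running total 166.00
- lantern (143/10 per unit): all 10 → value 143, running total 309.00
- sleeping bag (52/23 per unit): all 23 → value 52, running total 361.00
- food bag (11/14 per unit): all 14 → value 11, running total 372.00
- tent (21/40 per unit): 14 of 40 → value 14×21/40 = 7.3500, running total 379.35
Total 379.35.

379.35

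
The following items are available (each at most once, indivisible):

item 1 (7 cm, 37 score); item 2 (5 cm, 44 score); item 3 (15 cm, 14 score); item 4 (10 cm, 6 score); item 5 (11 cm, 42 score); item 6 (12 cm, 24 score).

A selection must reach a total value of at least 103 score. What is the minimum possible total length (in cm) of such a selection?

Subsets with value ≥ 103, sorted by total length:
- item 1+item 2+item 5: length 23, value 123
- item 1+item 2+item 6: length 24, value 105
- item 2+item 5+item 6: length 28, value 110
- item 1+item 5+item 6: length 30, value 103
Minimum length: 23 cm.

23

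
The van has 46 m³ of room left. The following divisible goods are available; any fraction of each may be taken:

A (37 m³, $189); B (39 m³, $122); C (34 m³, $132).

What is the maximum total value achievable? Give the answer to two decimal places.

223.94

Take in order of value per unit:
- A (189/37 per unit): all 37 → value 189, running total 189.00
- C (132/34 per unit): 9 of 34 → value 9×132/34 = 34.9412, running total 223.94
Total 223.94.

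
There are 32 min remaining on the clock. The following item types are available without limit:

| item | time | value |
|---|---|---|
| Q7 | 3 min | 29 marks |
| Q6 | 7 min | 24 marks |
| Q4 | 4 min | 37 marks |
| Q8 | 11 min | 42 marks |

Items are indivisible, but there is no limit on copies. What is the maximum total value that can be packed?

Best value-per-unit is Q7 at 29/3; filling with it alone gives 10×29 = 290.
Optimal mix: 8×Q7 + 2×Q4 → time 32, value 306.

306 marks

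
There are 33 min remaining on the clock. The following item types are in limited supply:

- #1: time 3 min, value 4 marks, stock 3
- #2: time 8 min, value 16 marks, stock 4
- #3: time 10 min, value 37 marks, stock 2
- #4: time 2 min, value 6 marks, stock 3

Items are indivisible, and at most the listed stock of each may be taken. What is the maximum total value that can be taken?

102 marks

Best selections within time 33 and stock limits:
- 1×#2 + 2×#3 + 2×#4: time 32, value 102
- 2×#1 + 2×#3 + 3×#4: time 32, value 100
- 1×#1 + 1×#2 + 2×#3 + 1×#4: time 33, value 100
- 3×#1 + 2×#3 + 2×#4: time 33, value 98
Best: 102 marks.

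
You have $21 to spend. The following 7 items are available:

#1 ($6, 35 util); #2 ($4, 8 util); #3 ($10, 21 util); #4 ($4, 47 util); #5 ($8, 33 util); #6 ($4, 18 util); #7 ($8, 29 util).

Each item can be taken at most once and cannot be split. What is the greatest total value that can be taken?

Check high-value combinations within $21:
- #1+#4+#5: cost 6+4+8=18, value 35+47+33=115
- #1+#4+#7: cost 6+4+8=18, value 35+47+29=111
- #4+#5+#7: cost 4+8+8=20, value 47+33+29=109
- #1+#2+#4+#6: cost 6+4+4+4=18, value 35+8+47+18=108
- #2+#4+#5+#6: cost 4+4+8+4=20, value 8+47+33+18=106
Best: 115 util.

115 util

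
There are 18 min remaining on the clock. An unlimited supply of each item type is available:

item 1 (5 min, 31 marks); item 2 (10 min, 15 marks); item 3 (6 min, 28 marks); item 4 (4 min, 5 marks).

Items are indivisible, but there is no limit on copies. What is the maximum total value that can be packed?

93 marks

Best value-per-unit is item 1 at 31/5, and filling with it alone uses time 3×5=15. No mix of the others beats 3×31 = 93.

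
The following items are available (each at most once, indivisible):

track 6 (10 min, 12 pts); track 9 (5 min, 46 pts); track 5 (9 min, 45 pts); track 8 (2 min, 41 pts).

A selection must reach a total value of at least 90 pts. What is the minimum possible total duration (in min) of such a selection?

14

Subsets with value ≥ 90, sorted by total duration:
- track 9+track 5: duration 14, value 91
- track 9+track 5+track 8: duration 16, value 132
- track 6+track 9+track 8: duration 17, value 99
- track 6+track 5+track 8: duration 21, value 98
Minimum duration: 14 min.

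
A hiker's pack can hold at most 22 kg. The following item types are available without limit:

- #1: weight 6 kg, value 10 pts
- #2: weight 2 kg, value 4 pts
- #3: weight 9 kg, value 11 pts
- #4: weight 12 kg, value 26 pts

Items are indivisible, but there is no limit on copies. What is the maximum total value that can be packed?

Best value-per-unit is #4 at 26/12; filling with it alone gives 1×26 = 26.
Optimal mix: 5×#2 + 1×#4 → weight 22, value 46.

46 pts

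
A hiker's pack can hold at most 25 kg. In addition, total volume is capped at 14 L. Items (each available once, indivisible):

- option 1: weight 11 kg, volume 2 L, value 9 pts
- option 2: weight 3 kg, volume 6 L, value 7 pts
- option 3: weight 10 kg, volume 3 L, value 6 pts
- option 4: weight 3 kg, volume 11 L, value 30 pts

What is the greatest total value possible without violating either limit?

39 pts

Feasible sets respecting both limits:
- option 1+option 4: weight 14, volume 13, value 39
- option 3+option 4: weight 13, volume 14, value 36
- option 4: weight 3, volume 11, value 30
- option 1+option 2+option 3: weight 24, volume 11, value 22
Best: 39 pts.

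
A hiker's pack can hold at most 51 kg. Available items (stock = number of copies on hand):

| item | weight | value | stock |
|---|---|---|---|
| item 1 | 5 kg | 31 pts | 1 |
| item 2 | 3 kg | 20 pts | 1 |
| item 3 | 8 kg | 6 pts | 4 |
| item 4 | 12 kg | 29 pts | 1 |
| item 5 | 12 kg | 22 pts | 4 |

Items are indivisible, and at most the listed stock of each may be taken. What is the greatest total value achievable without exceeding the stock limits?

124 pts

Top feasible selections:
- 1×item 1 + 1×item 2 + 1×item 4 + 2×item 5: weight 44, value 124
- 1×item 1 + 1×item 2 + 3×item 5: weight 44, value 117
- 1×item 2 + 1×item 4 + 3×item 5: weight 51, value 115
Best: 124 pts.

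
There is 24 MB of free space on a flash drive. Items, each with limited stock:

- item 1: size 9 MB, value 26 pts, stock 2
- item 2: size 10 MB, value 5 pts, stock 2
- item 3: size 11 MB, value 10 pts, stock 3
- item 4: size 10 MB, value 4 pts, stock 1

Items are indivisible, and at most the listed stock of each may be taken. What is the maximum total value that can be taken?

52 pts

Top feasible selections:
- 2×item 1: size 18, value 52
- 1×item 1 + 1×item 3: size 20, value 36
- 1×item 1 + 1×item 2: size 19, value 31
- 1×item 1 + 1×item 4: size 19, value 30
Best: 52 pts.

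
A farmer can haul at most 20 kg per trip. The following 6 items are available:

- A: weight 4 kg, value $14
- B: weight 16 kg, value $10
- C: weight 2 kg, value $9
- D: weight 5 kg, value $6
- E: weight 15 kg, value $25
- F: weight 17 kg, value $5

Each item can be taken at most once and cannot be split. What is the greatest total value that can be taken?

$39

This is a 0/1 knapsack; check combinations near the capacity.
- A+E: weight 4+15=19, value 14+25=39
- C+E: weight 2+15=17, value 9+25=34
- D+E: weight 5+15=20, value 6+25=31
Best: $39.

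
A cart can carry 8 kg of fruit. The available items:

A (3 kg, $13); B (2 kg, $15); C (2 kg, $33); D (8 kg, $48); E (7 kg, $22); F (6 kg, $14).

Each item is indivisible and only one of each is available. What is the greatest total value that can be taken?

$61

This is a 0/1 knapsack; check combinations near the capacity.
- A+B+C: weight 3+2+2=7, value 13+15+33=61
- B+C: weight 2+2=4, value 15+33=48
- D: weight 8, value 48
- C+F: weight 2+6=8, value 33+14=47
- A+C: weight 3+2=5, value 13+33=46
Best: $61.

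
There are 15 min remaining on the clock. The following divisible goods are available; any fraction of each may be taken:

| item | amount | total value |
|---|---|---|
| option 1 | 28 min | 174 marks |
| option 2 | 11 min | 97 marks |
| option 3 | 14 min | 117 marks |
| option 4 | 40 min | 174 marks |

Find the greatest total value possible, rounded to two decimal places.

Take in order of value per unit:
- option 2 (97/11 per unit): all 11 → value 97, running total 97.00
- option 3 (117/14 per unit): 4 of 14 → value 4×117/14 = 33.4286, running total 130.43
Total 130.43.

130.43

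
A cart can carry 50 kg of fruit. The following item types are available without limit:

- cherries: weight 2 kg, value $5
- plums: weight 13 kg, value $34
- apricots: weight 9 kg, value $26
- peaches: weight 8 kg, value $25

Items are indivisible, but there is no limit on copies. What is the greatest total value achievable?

Best value-per-unit is peaches at 25/8; filling with it alone gives 6×25 = 150.
Optimal mix: 1×cherries + 6×peaches → weight 50, value 155.

$155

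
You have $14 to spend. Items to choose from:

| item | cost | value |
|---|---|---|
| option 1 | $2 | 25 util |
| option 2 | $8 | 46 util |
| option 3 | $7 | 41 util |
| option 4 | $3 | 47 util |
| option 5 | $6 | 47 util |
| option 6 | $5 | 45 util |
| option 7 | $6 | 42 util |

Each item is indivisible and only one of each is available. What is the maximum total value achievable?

Check high-value combinations within $14:
- option 4+option 5+option 6: cost 3+6+5=14, value 47+47+45=139
- option 4+option 6+option 7: cost 3+5+6=14, value 47+45+42=134
- option 1+option 4+option 5: cost 2+3+6=11, value 25+47+47=119
- option 1+option 2+option 4: cost 2+8+3=13, value 25+46+47=118
- option 1+option 4+option 6: cost 2+3+5=10, value 25+47+45=117
Best: 139 util.

139 util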